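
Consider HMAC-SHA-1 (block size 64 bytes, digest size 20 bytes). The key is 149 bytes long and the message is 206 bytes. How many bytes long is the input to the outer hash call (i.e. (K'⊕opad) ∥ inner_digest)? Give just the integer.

Key is 149 > 64 bytes, so it is hashed to 20 bytes then zero-padded to 64: |K'| = 64.
Outer input = (K'⊕opad) ∥ H(inner) → 64 + 20 = 84 bytes.

84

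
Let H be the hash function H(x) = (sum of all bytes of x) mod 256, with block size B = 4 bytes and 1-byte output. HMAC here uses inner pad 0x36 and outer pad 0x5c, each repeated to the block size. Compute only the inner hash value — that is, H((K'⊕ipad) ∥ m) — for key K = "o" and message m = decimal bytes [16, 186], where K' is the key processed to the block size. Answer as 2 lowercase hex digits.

Key "o" = 6f is 1 byte ≤ B = 4; zero-pad to 4 bytes: K' = 6f 00 00 00.
K' ⊕ ipad = 59 36 36 36.
Inner input = 59 36 36 36 ∥ 10 ba.
Inner hash: sum = 89+54+54+54+16+186 = 453; mod 256 = 197 → c5.

c5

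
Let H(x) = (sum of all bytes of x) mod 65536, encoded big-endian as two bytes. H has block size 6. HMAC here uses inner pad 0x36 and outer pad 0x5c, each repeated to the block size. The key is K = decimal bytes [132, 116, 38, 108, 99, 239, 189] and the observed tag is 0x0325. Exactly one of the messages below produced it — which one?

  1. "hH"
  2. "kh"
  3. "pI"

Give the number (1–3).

Key decimal bytes [132, 116, 38, 108, 99, 239, 189] = 84 74 26 6c 63 ef bd is 7 bytes > B = 6, so hash it first: H(key) = 03 99, then zero-pad to 6 bytes: K' = 03 99 00 00 00 00.
K' ⊕ ipad = 35 af 36 36 36 36; K' ⊕ opad = 5f c5 5c 5c 5c 5c.
m1: inner = H(35 af 36 36 36 36 68 48) = 02 6c; tag = H(5f c5 5c 5c 5c 5c 02 6c) = 0302
m2: inner = H(35 af 36 36 36 36 6b 68) = 02 8f; tag = H(5f c5 5c 5c 5c 5c 02 8f) = 0325 ← matches
m3: inner = H(35 af 36 36 36 36 70 49) = 02 75; tag = H(5f c5 5c 5c 5c 5c 02 75) = 030b

2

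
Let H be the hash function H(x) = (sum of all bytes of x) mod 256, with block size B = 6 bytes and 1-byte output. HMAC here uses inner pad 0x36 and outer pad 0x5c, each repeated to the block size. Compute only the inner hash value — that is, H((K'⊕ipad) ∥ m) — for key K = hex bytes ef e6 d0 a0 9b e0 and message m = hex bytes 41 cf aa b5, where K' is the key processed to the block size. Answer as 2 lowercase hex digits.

Key hex bytes ef e6 d0 a0 9b e0 is exactly B = 6 bytes: K' = ef e6 d0 a0 9b e0.
K' ⊕ ipad = d9 d0 e6 96 ad d6.
Inner input = d9 d0 e6 96 ad d6 ∥ 41 cf aa b5.
Inner hash: sum = 217+208+230+150+173+214+65+207+170+181 = 1815; mod 256 = 23 → 17.

17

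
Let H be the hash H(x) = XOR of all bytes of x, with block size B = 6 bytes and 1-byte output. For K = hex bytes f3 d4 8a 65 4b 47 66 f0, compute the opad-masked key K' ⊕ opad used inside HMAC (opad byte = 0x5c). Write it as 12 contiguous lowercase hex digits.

Key hex bytes f3 d4 8a 65 4b 47 66 f0 is 8 bytes > B = 6, so hash it first: H(key) = 52, then zero-pad to 6 bytes: K' = 52 00 00 00 00 00.
XOR each byte with 0x5c: 52⊕5c=0e, 00⊕5c=5c, 00⊕5c=5c, 00⊕5c=5c, 00⊕5c=5c, 00⊕5c=5c.

0e5c5c5c5c5c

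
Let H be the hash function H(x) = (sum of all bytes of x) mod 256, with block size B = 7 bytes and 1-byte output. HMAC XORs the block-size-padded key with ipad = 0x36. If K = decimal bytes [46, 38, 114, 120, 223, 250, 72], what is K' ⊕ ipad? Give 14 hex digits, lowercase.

1810444ee9cc7e

Key decimal bytes [46, 38, 114, 120, 223, 250, 72] = 2e 26 72 78 df fa 48 is exactly B = 7 bytes: K' = 2e 26 72 78 df fa 48.
XOR each byte with 0x36: 2e⊕36=18, 26⊕36=10, 72⊕36=44, 78⊕36=4e, df⊕36=e9, fa⊕36=cc, 48⊕36=7e.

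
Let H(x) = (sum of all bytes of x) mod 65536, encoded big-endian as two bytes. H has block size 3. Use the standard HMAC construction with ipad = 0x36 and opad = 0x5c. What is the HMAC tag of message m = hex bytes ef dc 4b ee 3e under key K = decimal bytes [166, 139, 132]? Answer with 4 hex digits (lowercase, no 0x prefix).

02ef

Key decimal bytes [166, 139, 132] = a6 8b 84 is exactly B = 3 bytes: K' = a6 8b 84.
K' ⊕ ipad = 90 bd b2.  K' ⊕ opad = fa d7 d8.
Inner input = (K'⊕ipad) ∥ m = 90 bd b2 ∥ ef dc 4b ee 3e.
Inner hash: sum = 144+189+178+239+220+75+238+62 = 1345 → 05 41.
Outer input = (K'⊕opad) ∥ inner = fa d7 d8 ∥ 05 41.
Outer hash (tag): sum = 250+215+216+5+65 = 751 → 02 ef.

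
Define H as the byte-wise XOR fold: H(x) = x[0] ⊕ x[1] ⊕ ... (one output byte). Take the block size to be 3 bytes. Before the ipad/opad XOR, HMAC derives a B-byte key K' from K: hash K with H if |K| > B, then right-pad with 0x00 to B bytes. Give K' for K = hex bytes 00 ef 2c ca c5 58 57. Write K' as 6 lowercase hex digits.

c30000

|K| = 7 > B = 3, so first hash the key.
H(K): XOR 00⊕ef⊕2c⊕ca⊕c5⊕58⊕57 = c3.
Zero-pad H(K) = c3 to 3 bytes: K' = c3 00 00.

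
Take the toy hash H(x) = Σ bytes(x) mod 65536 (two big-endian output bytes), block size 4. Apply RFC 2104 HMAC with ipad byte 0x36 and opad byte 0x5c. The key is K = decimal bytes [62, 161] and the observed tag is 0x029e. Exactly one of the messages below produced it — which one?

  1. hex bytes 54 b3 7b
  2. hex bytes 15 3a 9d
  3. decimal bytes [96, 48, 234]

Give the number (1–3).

Key decimal bytes [62, 161] = 3e a1 is 2 bytes ≤ B = 4; zero-pad to 4 bytes: K' = 3e a1 00 00.
K' ⊕ ipad = 08 97 36 36; K' ⊕ opad = 62 fd 5c 5c.
m1: inner = H(08 97 36 36 54 b3 7b) = 02 8d; tag = H(62 fd 5c 5c 02 8d) = 02a6
m2: inner = H(08 97 36 36 15 3a 9d) = 01 f7; tag = H(62 fd 5c 5c 01 f7) = 030f
m3: inner = H(08 97 36 36 60 30 ea) = 02 85; tag = H(62 fd 5c 5c 02 85) = 029e ← matches

3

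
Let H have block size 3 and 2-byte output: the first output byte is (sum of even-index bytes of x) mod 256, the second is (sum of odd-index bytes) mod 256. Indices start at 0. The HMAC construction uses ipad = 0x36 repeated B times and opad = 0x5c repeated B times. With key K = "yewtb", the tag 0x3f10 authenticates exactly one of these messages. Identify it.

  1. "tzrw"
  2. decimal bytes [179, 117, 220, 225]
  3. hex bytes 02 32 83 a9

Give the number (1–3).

Key "yewtb" = 79 65 77 74 62 is 5 bytes > B = 3, so hash it first: H(key) = 52 d9, then zero-pad to 3 bytes: K' = 52 d9 00.
K' ⊕ ipad = 64 ef 36; K' ⊕ opad = 0e 85 5c.
m1: inner = H(64 ef 36 74 7a 72 77) = 8b d5; tag = H(0e 85 5c 8b d5) = 3f10 ← matches
m2: inner = H(64 ef 36 b3 75 dc e1) = f0 7e; tag = H(0e 85 5c f0 7e) = e875
m3: inner = H(64 ef 36 02 32 83 a9) = 75 74; tag = H(0e 85 5c 75 74) = defa

1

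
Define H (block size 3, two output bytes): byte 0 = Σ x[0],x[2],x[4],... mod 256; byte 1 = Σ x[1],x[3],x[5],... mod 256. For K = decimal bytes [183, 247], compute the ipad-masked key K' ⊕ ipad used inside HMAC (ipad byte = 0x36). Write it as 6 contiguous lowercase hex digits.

Key decimal bytes [183, 247] = b7 f7 is 2 bytes ≤ B = 3; zero-pad to 3 bytes: K' = b7 f7 00.
XOR each byte with 0x36: b7⊕36=81, f7⊕36=c1, 00⊕36=36.

81c136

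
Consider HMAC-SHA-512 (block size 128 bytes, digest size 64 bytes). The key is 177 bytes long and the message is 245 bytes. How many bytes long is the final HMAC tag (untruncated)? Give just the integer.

64

The tag is one SHA-512 digest: 64 bytes.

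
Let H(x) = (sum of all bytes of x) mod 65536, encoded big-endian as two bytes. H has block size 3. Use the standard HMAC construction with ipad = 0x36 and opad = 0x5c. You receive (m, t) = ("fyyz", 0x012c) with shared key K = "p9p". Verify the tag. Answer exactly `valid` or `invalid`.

valid

Key "p9p" = 70 39 70 is exactly B = 3 bytes: K' = 70 39 70.
K' ⊕ ipad = 46 0f 46; K' ⊕ opad = 2c 65 2c.
Inner hash: sum = 70+15+70+102+121+121+122 = 621 → 02 6d.
Outer hash (recomputed tag): sum = 44+101+44+2+109 = 300 → 01 2c.
Recomputed tag = 012c; claimed = 012c → match.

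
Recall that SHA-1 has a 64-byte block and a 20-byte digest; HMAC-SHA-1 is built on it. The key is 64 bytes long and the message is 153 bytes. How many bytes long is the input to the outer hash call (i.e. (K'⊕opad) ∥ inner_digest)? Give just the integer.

Key is 64 ≤ 64 bytes, zero-padded: |K'| = 64.
Outer input = (K'⊕opad) ∥ H(inner) → 64 + 20 = 84 bytes.

84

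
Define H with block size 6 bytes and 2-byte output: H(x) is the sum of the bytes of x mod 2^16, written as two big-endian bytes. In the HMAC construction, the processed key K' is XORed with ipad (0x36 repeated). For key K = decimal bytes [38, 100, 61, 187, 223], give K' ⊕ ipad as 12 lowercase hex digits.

10520b8de936

Key decimal bytes [38, 100, 61, 187, 223] = 26 64 3d bb df is 5 bytes ≤ B = 6; zero-pad to 6 bytes: K' = 26 64 3d bb df 00.
XOR each byte with 0x36: 26⊕36=10, 64⊕36=52, 3d⊕36=0b, bb⊕36=8d, df⊕36=e9, 00⊕36=36.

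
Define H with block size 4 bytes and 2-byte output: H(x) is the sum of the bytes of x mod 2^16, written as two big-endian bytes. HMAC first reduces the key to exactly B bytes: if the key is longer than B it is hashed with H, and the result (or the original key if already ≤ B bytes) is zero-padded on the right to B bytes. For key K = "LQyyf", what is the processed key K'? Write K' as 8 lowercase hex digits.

01f50000

|K| = 5 > B = 4, so first hash the key.
H(K): sum = 76+81+121+121+102 = 501 → 01 f5.
Zero-pad H(K) = 01 f5 to 4 bytes: K' = 01 f5 00 00.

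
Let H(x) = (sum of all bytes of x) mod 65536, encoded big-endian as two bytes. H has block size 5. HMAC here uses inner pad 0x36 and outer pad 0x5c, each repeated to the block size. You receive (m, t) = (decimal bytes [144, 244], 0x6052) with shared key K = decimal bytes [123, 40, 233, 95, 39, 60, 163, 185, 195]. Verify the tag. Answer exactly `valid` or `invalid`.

invalid

Key decimal bytes [123, 40, 233, 95, 39, 60, 163, 185, 195] = 7b 28 e9 5f 27 3c a3 b9 c3 is 9 bytes > B = 5, so hash it first: H(key) = 04 6d, then zero-pad to 5 bytes: K' = 04 6d 00 00 00.
K' ⊕ ipad = 32 5b 36 36 36; K' ⊕ opad = 58 31 5c 5c 5c.
Inner hash: sum = 50+91+54+54+54+144+244 = 691 → 02 b3.
Outer hash (recomputed tag): sum = 88+49+92+92+92+2+179 = 594 → 02 52.
Recomputed tag = 0252; claimed = 6052 → mismatch.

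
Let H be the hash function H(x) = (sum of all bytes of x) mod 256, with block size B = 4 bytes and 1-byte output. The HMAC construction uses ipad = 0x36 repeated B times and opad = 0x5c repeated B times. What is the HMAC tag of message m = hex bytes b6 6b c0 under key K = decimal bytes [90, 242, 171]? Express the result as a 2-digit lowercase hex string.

eb

Key decimal bytes [90, 242, 171] = 5a f2 ab is 3 bytes ≤ B = 4; zero-pad to 4 bytes: K' = 5a f2 ab 00.
K' ⊕ ipad = 6c c4 9d 36.  K' ⊕ opad = 06 ae f7 5c.
Inner input = (K'⊕ipad) ∥ m = 6c c4 9d 36 ∥ b6 6b c0.
Inner hash: sum = 108+196+157+54+182+107+192 = 996; mod 256 = 228 → e4.
Outer input = (K'⊕opad) ∥ inner = 06 ae f7 5c ∥ e4.
Outer hash (tag): sum = 6+174+247+92+228 = 747; mod 256 = 235 → eb.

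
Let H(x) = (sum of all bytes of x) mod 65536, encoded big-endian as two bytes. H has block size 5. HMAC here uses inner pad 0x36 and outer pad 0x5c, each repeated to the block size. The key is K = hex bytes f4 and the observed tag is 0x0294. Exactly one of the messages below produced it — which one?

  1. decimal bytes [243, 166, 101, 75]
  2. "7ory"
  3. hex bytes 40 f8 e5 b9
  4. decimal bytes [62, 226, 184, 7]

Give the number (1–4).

Key hex bytes f4 is 1 byte ≤ B = 5; zero-pad to 5 bytes: K' = f4 00 00 00 00.
K' ⊕ ipad = c2 36 36 36 36; K' ⊕ opad = a8 5c 5c 5c 5c.
m1: inner = H(c2 36 36 36 36 f3 a6 65 4b) = 03 e3; tag = H(a8 5c 5c 5c 5c 03 e3) = 02fe
m2: inner = H(c2 36 36 36 36 37 6f 72 79) = 03 2b; tag = H(a8 5c 5c 5c 5c 03 2b) = 0246
m3: inner = H(c2 36 36 36 36 40 f8 e5 b9) = 04 70; tag = H(a8 5c 5c 5c 5c 04 70) = 028c
m4: inner = H(c2 36 36 36 36 3e e2 b8 07) = 03 79; tag = H(a8 5c 5c 5c 5c 03 79) = 0294 ← matches

4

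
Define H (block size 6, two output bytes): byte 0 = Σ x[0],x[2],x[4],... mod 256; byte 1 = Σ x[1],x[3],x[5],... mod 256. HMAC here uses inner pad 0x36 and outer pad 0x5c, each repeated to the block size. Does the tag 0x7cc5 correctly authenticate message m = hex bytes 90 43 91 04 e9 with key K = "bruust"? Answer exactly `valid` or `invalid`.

invalid

Key "bruust" = 62 72 75 75 73 74 is exactly B = 6 bytes: K' = 62 72 75 75 73 74.
K' ⊕ ipad = 54 44 43 43 45 42; K' ⊕ opad = 3e 2e 29 29 2f 28.
Inner hash: even-index sum = 742 mod 256 = 230; odd-index sum = 272 mod 256 = 16 → e6 10.
Outer hash (recomputed tag): even-index sum = 380 mod 256 = 124; odd-index sum = 143 mod 256 = 143 → 7c 8f.
Recomputed tag = 7c8f; claimed = 7cc5 → mismatch.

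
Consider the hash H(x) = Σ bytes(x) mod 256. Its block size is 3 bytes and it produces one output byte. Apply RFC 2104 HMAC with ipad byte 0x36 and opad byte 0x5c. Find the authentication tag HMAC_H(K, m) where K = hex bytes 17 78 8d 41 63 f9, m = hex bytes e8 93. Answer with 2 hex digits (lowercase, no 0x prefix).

13

Key hex bytes 17 78 8d 41 63 f9 is 6 bytes > B = 3, so hash it first: H(key) = b9, then zero-pad to 3 bytes: K' = b9 00 00.
K' ⊕ ipad = 8f 36 36.  K' ⊕ opad = e5 5c 5c.
Inner input = (K'⊕ipad) ∥ m = 8f 36 36 ∥ e8 93.
Inner hash: sum = 143+54+54+232+147 = 630; mod 256 = 118 → 76.
Outer input = (K'⊕opad) ∥ inner = e5 5c 5c ∥ 76.
Outer hash (tag): sum = 229+92+92+118 = 531; mod 256 = 19 → 13.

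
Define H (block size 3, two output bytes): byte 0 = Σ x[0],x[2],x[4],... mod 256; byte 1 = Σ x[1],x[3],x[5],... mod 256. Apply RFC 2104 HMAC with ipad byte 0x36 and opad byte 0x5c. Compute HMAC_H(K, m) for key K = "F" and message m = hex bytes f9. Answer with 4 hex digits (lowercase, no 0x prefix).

a502

Key "F" = 46 is 1 byte ≤ B = 3; zero-pad to 3 bytes: K' = 46 00 00.
K' ⊕ ipad = 70 36 36.  K' ⊕ opad = 1a 5c 5c.
Inner input = (K'⊕ipad) ∥ m = 70 36 36 ∥ f9.
Inner hash: even-index sum = 166 mod 256 = 166; odd-index sum = 303 mod 256 = 47 → a6 2f.
Outer input = (K'⊕opad) ∥ inner = 1a 5c 5c ∥ a6 2f.
Outer hash (tag): even-index sum = 165 mod 256 = 165; odd-index sum = 258 mod 256 = 2 → a5 02.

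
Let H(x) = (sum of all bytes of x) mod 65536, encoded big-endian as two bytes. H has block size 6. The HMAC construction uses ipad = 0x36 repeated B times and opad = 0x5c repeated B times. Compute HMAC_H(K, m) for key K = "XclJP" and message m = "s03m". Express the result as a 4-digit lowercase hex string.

Key "XclJP" = 58 63 6c 4a 50 is 5 bytes ≤ B = 6; zero-pad to 6 bytes: K' = 58 63 6c 4a 50 00.
K' ⊕ ipad = 6e 55 5a 7c 66 36.  K' ⊕ opad = 04 3f 30 16 0c 5c.
Inner input = (K'⊕ipad) ∥ m = 6e 55 5a 7c 66 36 ∥ 73 30 33 6d.
Inner hash: sum = 110+85+90+124+102+54+115+48+51+109 = 888 → 03 78.
Outer input = (K'⊕opad) ∥ inner = 04 3f 30 16 0c 5c ∥ 03 78.
Outer hash (tag): sum = 4+63+48+22+12+92+3+120 = 364 → 01 6c.

016c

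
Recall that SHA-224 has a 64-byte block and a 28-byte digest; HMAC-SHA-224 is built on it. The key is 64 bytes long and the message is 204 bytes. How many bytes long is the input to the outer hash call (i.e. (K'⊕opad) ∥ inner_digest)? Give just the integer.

Key is 64 ≤ 64 bytes, zero-padded: |K'| = 64.
Outer input = (K'⊕opad) ∥ H(inner) → 64 + 28 = 92 bytes.

92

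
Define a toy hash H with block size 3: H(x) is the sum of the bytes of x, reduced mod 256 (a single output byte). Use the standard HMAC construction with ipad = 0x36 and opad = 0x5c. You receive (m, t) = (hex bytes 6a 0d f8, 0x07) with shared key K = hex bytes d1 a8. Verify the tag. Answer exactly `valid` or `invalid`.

Key hex bytes d1 a8 is 2 bytes ≤ B = 3; zero-pad to 3 bytes: K' = d1 a8 00.
K' ⊕ ipad = e7 9e 36; K' ⊕ opad = 8d f4 5c.
Inner hash: sum = 231+158+54+106+13+248 = 810; mod 256 = 42 → 2a.
Outer hash (recomputed tag): sum = 141+244+92+42 = 519; mod 256 = 7 → 07.
Recomputed tag = 07; claimed = 07 → match.

valid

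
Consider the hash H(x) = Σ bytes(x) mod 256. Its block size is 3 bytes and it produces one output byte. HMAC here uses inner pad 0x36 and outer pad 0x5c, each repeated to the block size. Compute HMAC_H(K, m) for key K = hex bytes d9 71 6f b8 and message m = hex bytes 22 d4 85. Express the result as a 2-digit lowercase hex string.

Key hex bytes d9 71 6f b8 is 4 bytes > B = 3, so hash it first: H(key) = 71, then zero-pad to 3 bytes: K' = 71 00 00.
K' ⊕ ipad = 47 36 36.  K' ⊕ opad = 2d 5c 5c.
Inner input = (K'⊕ipad) ∥ m = 47 36 36 ∥ 22 d4 85.
Inner hash: sum = 71+54+54+34+212+133 = 558; mod 256 = 46 → 2e.
Outer input = (K'⊕opad) ∥ inner = 2d 5c 5c ∥ 2e.
Outer hash (tag): sum = 45+92+92+46 = 275; mod 256 = 19 → 13.

13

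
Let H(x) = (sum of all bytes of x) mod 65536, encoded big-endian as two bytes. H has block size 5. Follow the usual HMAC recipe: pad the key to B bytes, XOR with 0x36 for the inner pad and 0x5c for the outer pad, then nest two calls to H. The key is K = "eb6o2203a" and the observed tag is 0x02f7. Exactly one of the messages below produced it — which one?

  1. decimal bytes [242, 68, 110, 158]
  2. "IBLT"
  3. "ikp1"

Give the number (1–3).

1

Key "eb6o2203a" = 65 62 36 6f 32 32 30 33 61 is 9 bytes > B = 5, so hash it first: H(key) = 02 94, then zero-pad to 5 bytes: K' = 02 94 00 00 00.
K' ⊕ ipad = 34 a2 36 36 36; K' ⊕ opad = 5e c8 5c 5c 5c.
m1: inner = H(34 a2 36 36 36 f2 44 6e 9e) = 03 ba; tag = H(5e c8 5c 5c 5c 03 ba) = 02f7 ← matches
m2: inner = H(34 a2 36 36 36 49 42 4c 54) = 02 a3; tag = H(5e c8 5c 5c 5c 02 a3) = 02df
m3: inner = H(34 a2 36 36 36 69 6b 70 31) = 02 ed; tag = H(5e c8 5c 5c 5c 02 ed) = 0329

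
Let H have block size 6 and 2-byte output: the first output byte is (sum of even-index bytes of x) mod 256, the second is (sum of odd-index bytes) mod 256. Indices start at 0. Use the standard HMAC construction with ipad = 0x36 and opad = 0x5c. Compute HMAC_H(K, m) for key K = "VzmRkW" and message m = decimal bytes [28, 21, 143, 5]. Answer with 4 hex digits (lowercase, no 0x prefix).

Key "VzmRkW" = 56 7a 6d 52 6b 57 is exactly B = 6 bytes: K' = 56 7a 6d 52 6b 57.
K' ⊕ ipad = 60 4c 5b 64 5d 61.  K' ⊕ opad = 0a 26 31 0e 37 0b.
Inner input = (K'⊕ipad) ∥ m = 60 4c 5b 64 5d 61 ∥ 1c 15 8f 05.
Inner hash: even-index sum = 451 mod 256 = 195; odd-index sum = 299 mod 256 = 43 → c3 2b.
Outer input = (K'⊕opad) ∥ inner = 0a 26 31 0e 37 0b ∥ c3 2b.
Outer hash (tag): even-index sum = 309 mod 256 = 53; odd-index sum = 106 mod 256 = 106 → 35 6a.

356a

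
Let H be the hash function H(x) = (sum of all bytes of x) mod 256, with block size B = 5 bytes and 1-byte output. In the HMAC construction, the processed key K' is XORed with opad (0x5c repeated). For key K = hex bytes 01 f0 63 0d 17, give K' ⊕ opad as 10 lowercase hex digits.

Key hex bytes 01 f0 63 0d 17 is exactly B = 5 bytes: K' = 01 f0 63 0d 17.
XOR each byte with 0x5c: 01⊕5c=5d, f0⊕5c=ac, 63⊕5c=3f, 0d⊕5c=51, 17⊕5c=4b.

5dac3f514b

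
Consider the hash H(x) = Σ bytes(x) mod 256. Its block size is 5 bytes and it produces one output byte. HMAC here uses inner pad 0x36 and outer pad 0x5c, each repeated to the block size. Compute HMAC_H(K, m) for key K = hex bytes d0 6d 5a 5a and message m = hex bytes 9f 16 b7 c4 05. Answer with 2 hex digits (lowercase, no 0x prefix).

a9

Key hex bytes d0 6d 5a 5a is 4 bytes ≤ B = 5; zero-pad to 5 bytes: K' = d0 6d 5a 5a 00.
K' ⊕ ipad = e6 5b 6c 6c 36.  K' ⊕ opad = 8c 31 06 06 5c.
Inner input = (K'⊕ipad) ∥ m = e6 5b 6c 6c 36 ∥ 9f 16 b7 c4 05.
Inner hash: sum = 230+91+108+108+54+159+22+183+196+5 = 1156; mod 256 = 132 → 84.
Outer input = (K'⊕opad) ∥ inner = 8c 31 06 06 5c ∥ 84.
Outer hash (tag): sum = 140+49+6+6+92+132 = 425; mod 256 = 169 → a9.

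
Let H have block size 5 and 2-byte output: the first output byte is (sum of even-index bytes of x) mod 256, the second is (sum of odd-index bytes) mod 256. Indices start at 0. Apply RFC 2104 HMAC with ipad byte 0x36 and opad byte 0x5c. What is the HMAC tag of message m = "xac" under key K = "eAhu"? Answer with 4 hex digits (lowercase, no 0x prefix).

Key "eAhu" = 65 41 68 75 is 4 bytes ≤ B = 5; zero-pad to 5 bytes: K' = 65 41 68 75 00.
K' ⊕ ipad = 53 77 5e 43 36.  K' ⊕ opad = 39 1d 34 29 5c.
Inner input = (K'⊕ipad) ∥ m = 53 77 5e 43 36 ∥ 78 61 63.
Inner hash: even-index sum = 328 mod 256 = 72; odd-index sum = 405 mod 256 = 149 → 48 95.
Outer input = (K'⊕opad) ∥ inner = 39 1d 34 29 5c ∥ 48 95.
Outer hash (tag): even-index sum = 350 mod 256 = 94; odd-index sum = 142 mod 256 = 142 → 5e 8e.

5e8e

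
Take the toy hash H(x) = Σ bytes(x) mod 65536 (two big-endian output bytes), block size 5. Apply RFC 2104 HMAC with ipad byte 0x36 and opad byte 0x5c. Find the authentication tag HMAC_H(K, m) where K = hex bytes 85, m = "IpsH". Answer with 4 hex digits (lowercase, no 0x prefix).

Key hex bytes 85 is 1 byte ≤ B = 5; zero-pad to 5 bytes: K' = 85 00 00 00 00.
K' ⊕ ipad = b3 36 36 36 36.  K' ⊕ opad = d9 5c 5c 5c 5c.
Inner input = (K'⊕ipad) ∥ m = b3 36 36 36 36 ∥ 49 70 73 48.
Inner hash: sum = 179+54+54+54+54+73+112+115+72 = 767 → 02 ff.
Outer input = (K'⊕opad) ∥ inner = d9 5c 5c 5c 5c ∥ 02 ff.
Outer hash (tag): sum = 217+92+92+92+92+2+255 = 842 → 03 4a.

034a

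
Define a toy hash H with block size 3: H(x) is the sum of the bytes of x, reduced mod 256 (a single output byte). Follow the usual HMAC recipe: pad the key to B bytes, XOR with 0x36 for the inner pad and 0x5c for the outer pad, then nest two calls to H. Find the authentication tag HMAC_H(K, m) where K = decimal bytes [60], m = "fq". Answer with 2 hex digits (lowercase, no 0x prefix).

Key decimal bytes [60] = 3c is 1 byte ≤ B = 3; zero-pad to 3 bytes: K' = 3c 00 00.
K' ⊕ ipad = 0a 36 36.  K' ⊕ opad = 60 5c 5c.
Inner input = (K'⊕ipad) ∥ m = 0a 36 36 ∥ 66 71.
Inner hash: sum = 10+54+54+102+113 = 333; mod 256 = 77 → 4d.
Outer input = (K'⊕opad) ∥ inner = 60 5c 5c ∥ 4d.
Outer hash (tag): sum = 96+92+92+77 = 357; mod 256 = 101 → 65.

65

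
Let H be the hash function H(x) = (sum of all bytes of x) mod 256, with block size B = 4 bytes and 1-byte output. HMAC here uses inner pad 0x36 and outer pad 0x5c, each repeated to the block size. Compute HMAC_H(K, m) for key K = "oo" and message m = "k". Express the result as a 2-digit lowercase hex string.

Key "oo" = 6f 6f is 2 bytes ≤ B = 4; zero-pad to 4 bytes: K' = 6f 6f 00 00.
K' ⊕ ipad = 59 59 36 36.  K' ⊕ opad = 33 33 5c 5c.
Inner input = (K'⊕ipad) ∥ m = 59 59 36 36 ∥ 6b.
Inner hash: sum = 89+89+54+54+107 = 393; mod 256 = 137 → 89.
Outer input = (K'⊕opad) ∥ inner = 33 33 5c 5c ∥ 89.
Outer hash (tag): sum = 51+51+92+92+137 = 423; mod 256 = 167 → a7.

a7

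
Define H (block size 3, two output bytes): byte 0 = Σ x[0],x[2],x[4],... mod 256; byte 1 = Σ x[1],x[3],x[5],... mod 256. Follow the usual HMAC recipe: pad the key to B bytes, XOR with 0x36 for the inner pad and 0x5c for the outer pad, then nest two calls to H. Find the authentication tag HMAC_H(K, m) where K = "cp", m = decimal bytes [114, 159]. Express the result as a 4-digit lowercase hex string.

Key "cp" = 63 70 is 2 bytes ≤ B = 3; zero-pad to 3 bytes: K' = 63 70 00.
K' ⊕ ipad = 55 46 36.  K' ⊕ opad = 3f 2c 5c.
Inner input = (K'⊕ipad) ∥ m = 55 46 36 ∥ 72 9f.
Inner hash: even-index sum = 298 mod 256 = 42; odd-index sum = 184 mod 256 = 184 → 2a b8.
Outer input = (K'⊕opad) ∥ inner = 3f 2c 5c ∥ 2a b8.
Outer hash (tag): even-index sum = 339 mod 256 = 83; odd-index sum = 86 mod 256 = 86 → 53 56.

5356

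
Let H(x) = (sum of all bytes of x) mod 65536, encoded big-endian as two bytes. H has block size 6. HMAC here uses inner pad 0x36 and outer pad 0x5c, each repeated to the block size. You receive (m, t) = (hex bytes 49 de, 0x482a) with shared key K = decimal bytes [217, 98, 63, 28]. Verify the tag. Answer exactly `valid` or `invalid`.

Key decimal bytes [217, 98, 63, 28] = d9 62 3f 1c is 4 bytes ≤ B = 6; zero-pad to 6 bytes: K' = d9 62 3f 1c 00 00.
K' ⊕ ipad = ef 54 09 2a 36 36; K' ⊕ opad = 85 3e 63 40 5c 5c.
Inner hash: sum = 239+84+9+42+54+54+73+222 = 777 → 03 09.
Outer hash (recomputed tag): sum = 133+62+99+64+92+92+3+9 = 554 → 02 2a.
Recomputed tag = 022a; claimed = 482a → mismatch.

invalid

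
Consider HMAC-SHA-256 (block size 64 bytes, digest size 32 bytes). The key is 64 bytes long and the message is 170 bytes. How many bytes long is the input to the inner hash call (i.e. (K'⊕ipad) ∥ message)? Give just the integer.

Key is 64 ≤ 64 bytes, zero-padded: |K'| = 64.
Inner input = (K'⊕ipad) ∥ m → 64 + 170 = 234 bytes.

234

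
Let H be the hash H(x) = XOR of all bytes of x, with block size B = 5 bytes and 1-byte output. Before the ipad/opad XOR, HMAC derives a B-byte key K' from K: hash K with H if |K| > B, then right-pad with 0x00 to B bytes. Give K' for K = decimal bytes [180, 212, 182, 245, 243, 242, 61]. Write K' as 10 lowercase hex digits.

1f00000000

|K| = 7 > B = 5, so first hash the key.
H(K): XOR b4⊕d4⊕b6⊕f5⊕f3⊕f2⊕3d = 1f.
Zero-pad H(K) = 1f to 5 bytes: K' = 1f 00 00 00 00.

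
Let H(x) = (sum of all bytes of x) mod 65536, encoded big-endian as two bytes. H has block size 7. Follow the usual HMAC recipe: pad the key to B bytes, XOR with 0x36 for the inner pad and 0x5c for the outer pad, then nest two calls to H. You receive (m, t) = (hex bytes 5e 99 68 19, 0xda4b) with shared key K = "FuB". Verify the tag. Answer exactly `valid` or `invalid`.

Key "FuB" = 46 75 42 is 3 bytes ≤ B = 7; zero-pad to 7 bytes: K' = 46 75 42 00 00 00 00.
K' ⊕ ipad = 70 43 74 36 36 36 36; K' ⊕ opad = 1a 29 1e 5c 5c 5c 5c.
Inner hash: sum = 112+67+116+54+54+54+54+94+153+104+25 = 887 → 03 77.
Outer hash (recomputed tag): sum = 26+41+30+92+92+92+92+3+119 = 587 → 02 4b.
Recomputed tag = 024b; claimed = da4b → mismatch.

invalid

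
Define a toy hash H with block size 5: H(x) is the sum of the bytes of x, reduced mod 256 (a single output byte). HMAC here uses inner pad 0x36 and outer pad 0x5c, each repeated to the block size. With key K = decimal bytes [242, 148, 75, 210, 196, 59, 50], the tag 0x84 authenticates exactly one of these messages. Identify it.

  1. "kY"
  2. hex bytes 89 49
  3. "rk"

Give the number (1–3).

Key decimal bytes [242, 148, 75, 210, 196, 59, 50] = f2 94 4b d2 c4 3b 32 is 7 bytes > B = 5, so hash it first: H(key) = d4, then zero-pad to 5 bytes: K' = d4 00 00 00 00.
K' ⊕ ipad = e2 36 36 36 36; K' ⊕ opad = 88 5c 5c 5c 5c.
m1: inner = H(e2 36 36 36 36 6b 59) = 7e; tag = H(88 5c 5c 5c 5c 7e) = 76
m2: inner = H(e2 36 36 36 36 89 49) = 8c; tag = H(88 5c 5c 5c 5c 8c) = 84 ← matches
m3: inner = H(e2 36 36 36 36 72 6b) = 97; tag = H(88 5c 5c 5c 5c 97) = 8f

2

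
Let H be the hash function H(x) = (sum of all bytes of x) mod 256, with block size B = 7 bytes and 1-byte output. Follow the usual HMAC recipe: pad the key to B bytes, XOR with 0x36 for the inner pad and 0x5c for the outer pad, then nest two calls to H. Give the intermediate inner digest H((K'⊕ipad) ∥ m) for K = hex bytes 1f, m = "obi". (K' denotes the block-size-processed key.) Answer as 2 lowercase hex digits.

a7

Key hex bytes 1f is 1 byte ≤ B = 7; zero-pad to 7 bytes: K' = 1f 00 00 00 00 00 00.
K' ⊕ ipad = 29 36 36 36 36 36 36.
Inner input = 29 36 36 36 36 36 36 ∥ 6f 62 69.
Inner hash: sum = 41+54+54+54+54+54+54+111+98+105 = 679; mod 256 = 167 → a7.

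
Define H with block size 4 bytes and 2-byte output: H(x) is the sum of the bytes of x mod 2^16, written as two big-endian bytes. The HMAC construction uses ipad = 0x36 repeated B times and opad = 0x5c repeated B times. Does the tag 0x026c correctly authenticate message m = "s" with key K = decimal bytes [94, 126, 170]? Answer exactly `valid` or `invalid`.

valid

Key decimal bytes [94, 126, 170] = 5e 7e aa is 3 bytes ≤ B = 4; zero-pad to 4 bytes: K' = 5e 7e aa 00.
K' ⊕ ipad = 68 48 9c 36; K' ⊕ opad = 02 22 f6 5c.
Inner hash: sum = 104+72+156+54+115 = 501 → 01 f5.
Outer hash (recomputed tag): sum = 2+34+246+92+1+245 = 620 → 02 6c.
Recomputed tag = 026c; claimed = 026c → match.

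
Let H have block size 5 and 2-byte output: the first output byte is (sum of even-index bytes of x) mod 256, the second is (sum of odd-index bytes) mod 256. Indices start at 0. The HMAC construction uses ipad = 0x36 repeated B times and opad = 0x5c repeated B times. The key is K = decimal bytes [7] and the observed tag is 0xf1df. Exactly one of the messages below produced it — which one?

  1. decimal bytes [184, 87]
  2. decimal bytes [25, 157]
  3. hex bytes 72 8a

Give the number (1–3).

Key decimal bytes [7] = 07 is 1 byte ≤ B = 5; zero-pad to 5 bytes: K' = 07 00 00 00 00.
K' ⊕ ipad = 31 36 36 36 36; K' ⊕ opad = 5b 5c 5c 5c 5c.
m1: inner = H(31 36 36 36 36 b8 57) = f4 24; tag = H(5b 5c 5c 5c 5c f4 24) = 37ac
m2: inner = H(31 36 36 36 36 19 9d) = 3a 85; tag = H(5b 5c 5c 5c 5c 3a 85) = 98f2
m3: inner = H(31 36 36 36 36 72 8a) = 27 de; tag = H(5b 5c 5c 5c 5c 27 de) = f1df ← matches

3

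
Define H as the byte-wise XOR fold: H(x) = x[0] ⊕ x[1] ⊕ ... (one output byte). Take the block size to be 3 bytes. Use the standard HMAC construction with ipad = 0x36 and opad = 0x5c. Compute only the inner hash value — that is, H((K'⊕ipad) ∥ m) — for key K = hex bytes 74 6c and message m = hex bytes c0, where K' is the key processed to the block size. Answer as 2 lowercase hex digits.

ee

Key hex bytes 74 6c is 2 bytes ≤ B = 3; zero-pad to 3 bytes: K' = 74 6c 00.
K' ⊕ ipad = 42 5a 36.
Inner input = 42 5a 36 ∥ c0.
Inner hash: XOR 42⊕5a⊕36⊕c0 = ee.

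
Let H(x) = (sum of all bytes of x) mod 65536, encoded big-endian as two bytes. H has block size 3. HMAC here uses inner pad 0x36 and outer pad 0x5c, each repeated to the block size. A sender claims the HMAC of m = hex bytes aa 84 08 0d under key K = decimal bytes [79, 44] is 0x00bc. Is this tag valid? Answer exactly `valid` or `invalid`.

Key decimal bytes [79, 44] = 4f 2c is 2 bytes ≤ B = 3; zero-pad to 3 bytes: K' = 4f 2c 00.
K' ⊕ ipad = 79 1a 36; K' ⊕ opad = 13 70 5c.
Inner hash: sum = 121+26+54+170+132+8+13 = 524 → 02 0c.
Outer hash (recomputed tag): sum = 19+112+92+2+12 = 237 → 00 ed.
Recomputed tag = 00ed; claimed = 00bc → mismatch.

invalid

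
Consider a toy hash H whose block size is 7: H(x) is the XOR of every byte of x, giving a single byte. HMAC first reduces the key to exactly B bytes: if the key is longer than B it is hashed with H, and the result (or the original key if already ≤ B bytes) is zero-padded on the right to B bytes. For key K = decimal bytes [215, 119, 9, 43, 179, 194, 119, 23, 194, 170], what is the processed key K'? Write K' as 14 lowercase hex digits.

fb000000000000

|K| = 10 > B = 7, so first hash the key.
H(K): XOR d7⊕77⊕09⊕2b⊕b3⊕c2⊕77⊕17⊕c2⊕aa = fb.
Zero-pad H(K) = fb to 7 bytes: K' = fb 00 00 00 00 00 00.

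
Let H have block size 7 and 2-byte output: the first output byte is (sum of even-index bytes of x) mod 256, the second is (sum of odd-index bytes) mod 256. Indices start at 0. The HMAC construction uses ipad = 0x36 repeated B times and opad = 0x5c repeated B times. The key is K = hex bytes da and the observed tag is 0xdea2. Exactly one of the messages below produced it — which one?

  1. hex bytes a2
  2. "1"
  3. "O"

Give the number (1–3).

Key hex bytes da is 1 byte ≤ B = 7; zero-pad to 7 bytes: K' = da 00 00 00 00 00 00.
K' ⊕ ipad = ec 36 36 36 36 36 36; K' ⊕ opad = 86 5c 5c 5c 5c 5c 5c.
m1: inner = H(ec 36 36 36 36 36 36 a2) = 8e 44; tag = H(86 5c 5c 5c 5c 5c 5c 8e 44) = dea2 ← matches
m2: inner = H(ec 36 36 36 36 36 36 31) = 8e d3; tag = H(86 5c 5c 5c 5c 5c 5c 8e d3) = 6da2
m3: inner = H(ec 36 36 36 36 36 36 4f) = 8e f1; tag = H(86 5c 5c 5c 5c 5c 5c 8e f1) = 8ba2

1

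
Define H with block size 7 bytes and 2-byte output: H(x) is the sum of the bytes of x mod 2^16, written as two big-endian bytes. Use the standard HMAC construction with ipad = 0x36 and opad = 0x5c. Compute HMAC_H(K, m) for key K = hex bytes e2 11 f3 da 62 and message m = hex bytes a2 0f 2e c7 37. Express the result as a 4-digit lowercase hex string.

0384

Key hex bytes e2 11 f3 da 62 is 5 bytes ≤ B = 7; zero-pad to 7 bytes: K' = e2 11 f3 da 62 00 00.
K' ⊕ ipad = d4 27 c5 ec 54 36 36.  K' ⊕ opad = be 4d af 86 3e 5c 5c.
Inner input = (K'⊕ipad) ∥ m = d4 27 c5 ec 54 36 36 ∥ a2 0f 2e c7 37.
Inner hash: sum = 212+39+197+236+84+54+54+162+15+46+199+55 = 1353 → 05 49.
Outer input = (K'⊕opad) ∥ inner = be 4d af 86 3e 5c 5c ∥ 05 49.
Outer hash (tag): sum = 190+77+175+134+62+92+92+5+73 = 900 → 03 84.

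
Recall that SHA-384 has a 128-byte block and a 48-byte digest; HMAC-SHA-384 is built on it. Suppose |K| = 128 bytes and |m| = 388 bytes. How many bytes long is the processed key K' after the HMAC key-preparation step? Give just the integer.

Key is 128 ≤ 128 bytes, zero-padded: |K'| = 128.

128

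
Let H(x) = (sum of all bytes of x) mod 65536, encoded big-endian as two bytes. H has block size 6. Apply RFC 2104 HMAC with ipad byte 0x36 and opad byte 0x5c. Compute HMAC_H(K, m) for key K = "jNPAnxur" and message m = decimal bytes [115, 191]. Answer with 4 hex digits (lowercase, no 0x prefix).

Key "jNPAnxur" = 6a 4e 50 41 6e 78 75 72 is 8 bytes > B = 6, so hash it first: H(key) = 03 16, then zero-pad to 6 bytes: K' = 03 16 00 00 00 00.
K' ⊕ ipad = 35 20 36 36 36 36.  K' ⊕ opad = 5f 4a 5c 5c 5c 5c.
Inner input = (K'⊕ipad) ∥ m = 35 20 36 36 36 36 ∥ 73 bf.
Inner hash: sum = 53+32+54+54+54+54+115+191 = 607 → 02 5f.
Outer input = (K'⊕opad) ∥ inner = 5f 4a 5c 5c 5c 5c ∥ 02 5f.
Outer hash (tag): sum = 95+74+92+92+92+92+2+95 = 634 → 02 7a.

027a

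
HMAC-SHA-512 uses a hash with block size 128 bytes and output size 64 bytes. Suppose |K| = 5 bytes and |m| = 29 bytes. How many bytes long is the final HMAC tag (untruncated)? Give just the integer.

The tag is one SHA-512 digest: 64 bytes.

64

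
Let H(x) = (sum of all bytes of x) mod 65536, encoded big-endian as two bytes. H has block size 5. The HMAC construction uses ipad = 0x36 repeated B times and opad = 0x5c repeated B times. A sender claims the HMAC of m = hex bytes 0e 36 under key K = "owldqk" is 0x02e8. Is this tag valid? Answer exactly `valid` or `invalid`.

Key "owldqk" = 6f 77 6c 64 71 6b is 6 bytes > B = 5, so hash it first: H(key) = 02 92, then zero-pad to 5 bytes: K' = 02 92 00 00 00.
K' ⊕ ipad = 34 a4 36 36 36; K' ⊕ opad = 5e ce 5c 5c 5c.
Inner hash: sum = 52+164+54+54+54+14+54 = 446 → 01 be.
Outer hash (recomputed tag): sum = 94+206+92+92+92+1+190 = 767 → 02 ff.
Recomputed tag = 02ff; claimed = 02e8 → mismatch.

invalid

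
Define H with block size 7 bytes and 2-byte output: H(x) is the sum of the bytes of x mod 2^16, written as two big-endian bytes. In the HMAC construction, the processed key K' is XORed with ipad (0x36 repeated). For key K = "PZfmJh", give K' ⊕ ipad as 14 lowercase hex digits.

Key "PZfmJh" = 50 5a 66 6d 4a 68 is 6 bytes ≤ B = 7; zero-pad to 7 bytes: K' = 50 5a 66 6d 4a 68 00.
XOR each byte with 0x36: 50⊕36=66, 5a⊕36=6c, 66⊕36=50, 6d⊕36=5b, 4a⊕36=7c, 68⊕36=5e, 00⊕36=36.

666c505b7c5e36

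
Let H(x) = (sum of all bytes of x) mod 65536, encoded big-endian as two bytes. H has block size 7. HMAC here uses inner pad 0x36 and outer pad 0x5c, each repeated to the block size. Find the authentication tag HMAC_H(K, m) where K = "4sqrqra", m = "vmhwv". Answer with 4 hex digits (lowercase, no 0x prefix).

Key "4sqrqra" = 34 73 71 72 71 72 61 is exactly B = 7 bytes: K' = 34 73 71 72 71 72 61.
K' ⊕ ipad = 02 45 47 44 47 44 57.  K' ⊕ opad = 68 2f 2d 2e 2d 2e 3d.
Inner input = (K'⊕ipad) ∥ m = 02 45 47 44 47 44 57 ∥ 76 6d 68 77 76.
Inner hash: sum = 2+69+71+68+71+68+87+118+109+104+119+118 = 1004 → 03 ec.
Outer input = (K'⊕opad) ∥ inner = 68 2f 2d 2e 2d 2e 3d ∥ 03 ec.
Outer hash (tag): sum = 104+47+45+46+45+46+61+3+236 = 633 → 02 79.

0279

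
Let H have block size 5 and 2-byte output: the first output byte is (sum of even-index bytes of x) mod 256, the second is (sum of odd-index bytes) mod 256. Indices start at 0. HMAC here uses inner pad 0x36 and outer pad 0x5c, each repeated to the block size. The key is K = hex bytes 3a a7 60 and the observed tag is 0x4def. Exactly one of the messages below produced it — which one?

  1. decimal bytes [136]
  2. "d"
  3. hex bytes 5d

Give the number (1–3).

Key hex bytes 3a a7 60 is 3 bytes ≤ B = 5; zero-pad to 5 bytes: K' = 3a a7 60 00 00.
K' ⊕ ipad = 0c 91 56 36 36; K' ⊕ opad = 66 fb 3c 5c 5c.
m1: inner = H(0c 91 56 36 36 88) = 98 4f; tag = H(66 fb 3c 5c 5c 98 4f) = 4def ← matches
m2: inner = H(0c 91 56 36 36 64) = 98 2b; tag = H(66 fb 3c 5c 5c 98 2b) = 29ef
m3: inner = H(0c 91 56 36 36 5d) = 98 24; tag = H(66 fb 3c 5c 5c 98 24) = 22ef

1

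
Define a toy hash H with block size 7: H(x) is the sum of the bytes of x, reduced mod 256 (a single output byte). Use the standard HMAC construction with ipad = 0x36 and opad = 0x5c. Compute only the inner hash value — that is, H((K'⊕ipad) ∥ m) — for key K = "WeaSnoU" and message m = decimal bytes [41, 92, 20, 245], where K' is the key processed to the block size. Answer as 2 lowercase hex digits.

Key "WeaSnoU" = 57 65 61 53 6e 6f 55 is exactly B = 7 bytes: K' = 57 65 61 53 6e 6f 55.
K' ⊕ ipad = 61 53 57 65 58 59 63.
Inner input = 61 53 57 65 58 59 63 ∥ 29 5c 14 f5.
Inner hash: sum = 97+83+87+101+88+89+99+41+92+20+245 = 1042; mod 256 = 18 → 12.

12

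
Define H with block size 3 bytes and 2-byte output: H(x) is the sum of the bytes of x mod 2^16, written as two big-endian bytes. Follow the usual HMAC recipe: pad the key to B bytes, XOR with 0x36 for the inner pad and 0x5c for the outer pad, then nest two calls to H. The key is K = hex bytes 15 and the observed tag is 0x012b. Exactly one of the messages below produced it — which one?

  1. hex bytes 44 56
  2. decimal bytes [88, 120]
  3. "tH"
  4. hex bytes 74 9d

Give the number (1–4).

Key hex bytes 15 is 1 byte ≤ B = 3; zero-pad to 3 bytes: K' = 15 00 00.
K' ⊕ ipad = 23 36 36; K' ⊕ opad = 49 5c 5c.
m1: inner = H(23 36 36 44 56) = 01 29; tag = H(49 5c 5c 01 29) = 012b ← matches
m2: inner = H(23 36 36 58 78) = 01 5f; tag = H(49 5c 5c 01 5f) = 0161
m3: inner = H(23 36 36 74 48) = 01 4b; tag = H(49 5c 5c 01 4b) = 014d
m4: inner = H(23 36 36 74 9d) = 01 a0; tag = H(49 5c 5c 01 a0) = 01a2

1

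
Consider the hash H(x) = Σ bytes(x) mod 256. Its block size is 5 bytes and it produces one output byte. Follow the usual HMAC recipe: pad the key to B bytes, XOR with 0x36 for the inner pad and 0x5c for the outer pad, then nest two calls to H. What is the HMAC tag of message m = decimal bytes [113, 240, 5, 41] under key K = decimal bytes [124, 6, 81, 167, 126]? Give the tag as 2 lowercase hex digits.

Key decimal bytes [124, 6, 81, 167, 126] = 7c 06 51 a7 7e is exactly B = 5 bytes: K' = 7c 06 51 a7 7e.
K' ⊕ ipad = 4a 30 67 91 48.  K' ⊕ opad = 20 5a 0d fb 22.
Inner input = (K'⊕ipad) ∥ m = 4a 30 67 91 48 ∥ 71 f0 05 29.
Inner hash: sum = 74+48+103+145+72+113+240+5+41 = 841; mod 256 = 73 → 49.
Outer input = (K'⊕opad) ∥ inner = 20 5a 0d fb 22 ∥ 49.
Outer hash (tag): sum = 32+90+13+251+34+73 = 493; mod 256 = 237 → ed.

ed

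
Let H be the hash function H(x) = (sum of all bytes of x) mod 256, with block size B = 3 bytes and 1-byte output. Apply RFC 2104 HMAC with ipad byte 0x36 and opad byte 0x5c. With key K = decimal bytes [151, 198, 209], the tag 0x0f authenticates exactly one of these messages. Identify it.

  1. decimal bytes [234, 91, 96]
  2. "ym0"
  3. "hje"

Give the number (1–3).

1

Key decimal bytes [151, 198, 209] = 97 c6 d1 is exactly B = 3 bytes: K' = 97 c6 d1.
K' ⊕ ipad = a1 f0 e7; K' ⊕ opad = cb 9a 8d.
m1: inner = H(a1 f0 e7 ea 5b 60) = 1d; tag = H(cb 9a 8d 1d) = 0f ← matches
m2: inner = H(a1 f0 e7 79 6d 30) = 8e; tag = H(cb 9a 8d 8e) = 80
m3: inner = H(a1 f0 e7 68 6a 65) = af; tag = H(cb 9a 8d af) = a1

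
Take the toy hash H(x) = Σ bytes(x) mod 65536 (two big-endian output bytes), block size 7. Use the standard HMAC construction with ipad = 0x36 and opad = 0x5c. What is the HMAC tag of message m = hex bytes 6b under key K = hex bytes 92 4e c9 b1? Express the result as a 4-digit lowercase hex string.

Key hex bytes 92 4e c9 b1 is 4 bytes ≤ B = 7; zero-pad to 7 bytes: K' = 92 4e c9 b1 00 00 00.
K' ⊕ ipad = a4 78 ff 87 36 36 36.  K' ⊕ opad = ce 12 95 ed 5c 5c 5c.
Inner input = (K'⊕ipad) ∥ m = a4 78 ff 87 36 36 36 ∥ 6b.
Inner hash: sum = 164+120+255+135+54+54+54+107 = 943 → 03 af.
Outer input = (K'⊕opad) ∥ inner = ce 12 95 ed 5c 5c 5c ∥ 03 af.
Outer hash (tag): sum = 206+18+149+237+92+92+92+3+175 = 1064 → 04 28.

0428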